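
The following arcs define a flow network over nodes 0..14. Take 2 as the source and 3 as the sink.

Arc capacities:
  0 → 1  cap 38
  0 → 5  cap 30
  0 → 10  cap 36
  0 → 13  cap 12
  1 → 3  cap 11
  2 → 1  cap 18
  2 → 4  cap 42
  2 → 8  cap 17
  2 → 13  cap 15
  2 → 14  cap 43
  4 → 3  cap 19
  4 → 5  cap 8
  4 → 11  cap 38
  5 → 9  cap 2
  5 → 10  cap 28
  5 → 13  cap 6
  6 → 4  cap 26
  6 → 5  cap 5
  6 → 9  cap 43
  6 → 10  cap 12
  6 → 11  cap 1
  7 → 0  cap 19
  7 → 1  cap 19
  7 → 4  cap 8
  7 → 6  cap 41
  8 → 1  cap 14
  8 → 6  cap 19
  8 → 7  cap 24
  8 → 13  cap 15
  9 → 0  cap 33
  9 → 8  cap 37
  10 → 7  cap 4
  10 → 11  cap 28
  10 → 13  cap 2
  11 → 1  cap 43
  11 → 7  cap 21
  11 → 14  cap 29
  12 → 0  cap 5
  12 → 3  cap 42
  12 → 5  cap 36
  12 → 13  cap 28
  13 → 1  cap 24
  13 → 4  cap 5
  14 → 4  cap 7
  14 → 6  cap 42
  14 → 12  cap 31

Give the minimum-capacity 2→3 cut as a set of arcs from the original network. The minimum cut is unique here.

augment #1: 2→1→3 push 11
augment #2: 2→4→3 push 19
augment #3: 2→14→12→3 push 31
max flow = 61; residual-reachable set from 2 gives S-side
cut edges (S→T): {(1,3), (4,3), (14,12)} total cap 61

Min-cut arcs: {(1,3), (4,3), (14,12)} (total capacity 61)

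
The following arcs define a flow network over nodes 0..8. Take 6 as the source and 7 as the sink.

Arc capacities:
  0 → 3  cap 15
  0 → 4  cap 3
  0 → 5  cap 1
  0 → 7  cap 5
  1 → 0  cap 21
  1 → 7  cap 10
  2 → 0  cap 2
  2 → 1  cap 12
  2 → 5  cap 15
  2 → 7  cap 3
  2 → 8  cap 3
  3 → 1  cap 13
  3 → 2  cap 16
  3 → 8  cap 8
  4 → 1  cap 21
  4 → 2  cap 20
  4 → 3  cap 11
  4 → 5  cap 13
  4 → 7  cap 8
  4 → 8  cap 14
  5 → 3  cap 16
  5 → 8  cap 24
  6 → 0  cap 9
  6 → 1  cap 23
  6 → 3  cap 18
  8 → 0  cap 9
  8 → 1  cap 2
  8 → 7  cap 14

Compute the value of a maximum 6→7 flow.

Maximum flow value: 35

augment #1: 6→0→7 bottleneck 5, total now 5
augment #2: 6→1→7 bottleneck 10, total now 15
augment #3: 6→0→4→7 bottleneck 3, total now 18
augment #4: 6→3→2→7 bottleneck 3, total now 21
augment #5: 6→3→8→7 bottleneck 8, total now 29
augment #6: 6→0→5→8→7 bottleneck 1, total now 30
augment #7: 6→3→2→8→7 bottleneck 3, total now 33
augment #8: 6→3→2→5→8→7 bottleneck 2, total now 35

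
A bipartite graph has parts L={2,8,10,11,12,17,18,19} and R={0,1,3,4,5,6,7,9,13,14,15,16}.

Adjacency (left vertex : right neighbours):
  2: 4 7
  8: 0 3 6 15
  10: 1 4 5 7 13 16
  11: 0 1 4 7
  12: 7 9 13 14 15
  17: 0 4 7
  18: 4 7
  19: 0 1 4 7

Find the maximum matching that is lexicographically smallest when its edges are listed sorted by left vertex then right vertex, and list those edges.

|M| = 7 (so the lex-smallest maximum matching has 7 edges)
process left vertices in ascending order; for each, take the smallest-labelled available neighbour that still permits 7 edges overall, or leave it unmatched if none does
lex-smallest matching: {2-4, 8-3, 10-5, 11-0, 12-9, 17-7, 19-1}

Lex-smallest maximum matching: {(2,4), (8,3), (10,5), (11,0), (12,9), (17,7), (19,1)}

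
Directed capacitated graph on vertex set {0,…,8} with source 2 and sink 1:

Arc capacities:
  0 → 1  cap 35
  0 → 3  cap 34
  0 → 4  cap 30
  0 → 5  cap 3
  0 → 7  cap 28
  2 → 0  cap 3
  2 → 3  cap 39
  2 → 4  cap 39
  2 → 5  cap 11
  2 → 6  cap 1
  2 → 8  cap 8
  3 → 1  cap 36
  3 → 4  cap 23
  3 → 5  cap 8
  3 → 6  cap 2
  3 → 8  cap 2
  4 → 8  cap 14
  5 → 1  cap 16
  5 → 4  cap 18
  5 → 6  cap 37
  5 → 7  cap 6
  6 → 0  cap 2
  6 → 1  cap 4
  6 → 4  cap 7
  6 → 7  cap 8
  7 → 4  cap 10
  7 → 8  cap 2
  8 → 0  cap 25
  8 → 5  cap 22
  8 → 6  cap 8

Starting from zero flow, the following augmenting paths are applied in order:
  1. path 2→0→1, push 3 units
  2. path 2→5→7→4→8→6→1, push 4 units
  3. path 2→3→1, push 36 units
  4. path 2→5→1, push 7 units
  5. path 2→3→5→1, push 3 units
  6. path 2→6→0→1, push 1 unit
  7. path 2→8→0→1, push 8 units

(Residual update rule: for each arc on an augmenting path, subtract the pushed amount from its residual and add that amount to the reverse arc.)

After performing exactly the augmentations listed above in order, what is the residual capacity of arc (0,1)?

Residual capacity of (0,1): 23

after path 1 (2→0→1, push 3): res(0,1)=32
after path 2 (2→5→7→4→8→6→1, push 4): res(0,1)=32
after path 3 (2→3→1, push 36): res(0,1)=32
after path 4 (2→5→1, push 7): res(0,1)=32
after path 5 (2→3→5→1, push 3): res(0,1)=32
after path 6 (2→6→0→1, push 1): res(0,1)=31
after path 7 (2→8→0→1, push 8): res(0,1)=23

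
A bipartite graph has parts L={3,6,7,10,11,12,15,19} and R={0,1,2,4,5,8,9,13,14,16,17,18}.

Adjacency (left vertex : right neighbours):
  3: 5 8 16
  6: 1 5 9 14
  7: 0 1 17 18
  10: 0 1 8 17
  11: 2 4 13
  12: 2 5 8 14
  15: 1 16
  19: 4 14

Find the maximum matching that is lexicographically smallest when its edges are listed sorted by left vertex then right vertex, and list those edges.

Lex-smallest maximum matching: {(3,5), (6,1), (7,0), (10,8), (11,2), (12,14), (15,16), (19,4)}

|M| = 8 (so the lex-smallest maximum matching has 8 edges)
process left vertices in ascending order; for each, take the smallest-labelled available neighbour that still permits 8 edges overall, or leave it unmatched if none does
lex-smallest matching: {3-5, 6-1, 7-0, 10-8, 11-2, 12-14, 15-16, 19-4}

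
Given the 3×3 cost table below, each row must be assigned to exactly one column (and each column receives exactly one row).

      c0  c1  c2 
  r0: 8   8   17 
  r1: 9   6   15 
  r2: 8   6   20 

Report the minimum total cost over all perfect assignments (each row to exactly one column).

optimal assignment: row0→col0 (cost 8), row1→col2 (cost 15), row2→col1 (cost 6)
total = 8 + 15 + 6 = 29

Minimum assignment cost: 29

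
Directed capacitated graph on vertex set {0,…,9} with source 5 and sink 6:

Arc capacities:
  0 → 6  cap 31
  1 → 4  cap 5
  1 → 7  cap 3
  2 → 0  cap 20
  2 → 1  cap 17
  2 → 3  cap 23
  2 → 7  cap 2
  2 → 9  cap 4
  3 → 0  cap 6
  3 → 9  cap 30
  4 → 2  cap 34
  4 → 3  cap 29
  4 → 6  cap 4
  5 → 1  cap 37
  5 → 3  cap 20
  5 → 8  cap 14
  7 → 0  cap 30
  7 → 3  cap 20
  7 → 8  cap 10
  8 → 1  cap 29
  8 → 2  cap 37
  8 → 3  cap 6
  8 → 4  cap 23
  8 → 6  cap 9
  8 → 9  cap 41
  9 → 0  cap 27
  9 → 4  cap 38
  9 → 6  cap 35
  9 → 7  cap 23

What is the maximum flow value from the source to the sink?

augment #1: 5→8→6 bottleneck 9, total now 9
augment #2: 5→1→4→6 bottleneck 4, total now 13
augment #3: 5→3→0→6 bottleneck 6, total now 19
augment #4: 5→3→9→6 bottleneck 14, total now 33
augment #5: 5→8→9→6 bottleneck 5, total now 38
augment #6: 5→1→7→0→6 bottleneck 3, total now 41
augment #7: 5→1→4→2→0→6 bottleneck 1, total now 42

Maximum flow value: 42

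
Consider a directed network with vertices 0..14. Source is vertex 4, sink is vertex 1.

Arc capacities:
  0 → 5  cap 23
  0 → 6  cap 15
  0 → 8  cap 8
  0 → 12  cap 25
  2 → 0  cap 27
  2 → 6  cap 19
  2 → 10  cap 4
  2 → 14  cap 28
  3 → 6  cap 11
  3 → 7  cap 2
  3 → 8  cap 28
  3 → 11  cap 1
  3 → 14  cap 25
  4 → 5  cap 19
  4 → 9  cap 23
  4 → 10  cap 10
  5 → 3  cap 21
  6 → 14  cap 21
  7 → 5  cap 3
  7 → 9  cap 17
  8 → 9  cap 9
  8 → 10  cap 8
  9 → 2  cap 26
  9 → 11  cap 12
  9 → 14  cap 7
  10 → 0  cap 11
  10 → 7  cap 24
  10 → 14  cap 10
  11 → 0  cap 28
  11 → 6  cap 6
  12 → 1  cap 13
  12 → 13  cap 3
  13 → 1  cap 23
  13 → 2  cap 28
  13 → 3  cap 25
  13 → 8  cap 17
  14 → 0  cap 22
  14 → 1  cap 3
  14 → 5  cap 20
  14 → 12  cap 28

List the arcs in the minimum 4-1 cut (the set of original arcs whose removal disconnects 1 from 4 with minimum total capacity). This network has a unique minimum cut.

augment #1: 4→9→14→1 push 3
augment #2: 4→9→14→12→1 push 4
augment #3: 4→10→0→12→1 push 9
augment #4: 4→10→0→12→13→1 push 1
augment #5: 4→5→3→14→12→13→1 push 2
max flow = 19; residual-reachable set from 4 gives S-side
cut edges (S→T): {(12,1), (12,13), (14,1)} total cap 19

Min-cut arcs: {(12,1), (12,13), (14,1)} (total capacity 19)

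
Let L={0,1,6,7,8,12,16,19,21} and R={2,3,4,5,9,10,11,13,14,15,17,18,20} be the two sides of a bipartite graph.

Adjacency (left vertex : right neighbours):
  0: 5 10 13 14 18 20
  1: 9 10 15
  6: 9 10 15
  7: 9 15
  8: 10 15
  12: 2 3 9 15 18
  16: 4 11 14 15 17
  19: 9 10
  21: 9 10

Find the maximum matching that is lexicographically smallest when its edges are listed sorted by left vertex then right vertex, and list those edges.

Lex-smallest maximum matching: {(0,5), (1,9), (6,10), (7,15), (12,2), (16,4)}

|M| = 6 (so the lex-smallest maximum matching has 6 edges)
process left vertices in ascending order; for each, take the smallest-labelled available neighbour that still permits 6 edges overall, or leave it unmatched if none does
lex-smallest matching: {0-5, 1-9, 6-10, 7-15, 12-2, 16-4}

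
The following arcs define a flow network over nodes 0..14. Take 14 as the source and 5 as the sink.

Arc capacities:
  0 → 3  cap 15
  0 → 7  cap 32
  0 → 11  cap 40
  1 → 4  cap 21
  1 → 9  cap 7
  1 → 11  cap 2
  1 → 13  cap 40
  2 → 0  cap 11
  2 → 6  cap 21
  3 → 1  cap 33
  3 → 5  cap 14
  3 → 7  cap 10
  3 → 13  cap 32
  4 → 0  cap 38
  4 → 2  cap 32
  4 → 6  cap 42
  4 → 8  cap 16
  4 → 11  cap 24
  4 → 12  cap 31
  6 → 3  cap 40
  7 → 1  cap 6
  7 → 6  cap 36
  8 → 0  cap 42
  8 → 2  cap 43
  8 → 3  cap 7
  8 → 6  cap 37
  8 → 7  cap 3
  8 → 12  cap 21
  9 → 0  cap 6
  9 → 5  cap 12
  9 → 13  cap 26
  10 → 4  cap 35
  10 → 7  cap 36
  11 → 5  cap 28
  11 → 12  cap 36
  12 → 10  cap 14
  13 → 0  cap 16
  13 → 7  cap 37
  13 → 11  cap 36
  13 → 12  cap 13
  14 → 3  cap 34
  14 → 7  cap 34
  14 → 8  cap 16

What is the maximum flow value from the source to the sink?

augment #1: 14→3→5 bottleneck 14, total now 14
augment #2: 14→3→1→9→5 bottleneck 7, total now 21
augment #3: 14→3→1→11→5 bottleneck 2, total now 23
augment #4: 14→3→13→11→5 bottleneck 11, total now 34
augment #5: 14→8→0→11→5 bottleneck 15, total now 49

Maximum flow value: 49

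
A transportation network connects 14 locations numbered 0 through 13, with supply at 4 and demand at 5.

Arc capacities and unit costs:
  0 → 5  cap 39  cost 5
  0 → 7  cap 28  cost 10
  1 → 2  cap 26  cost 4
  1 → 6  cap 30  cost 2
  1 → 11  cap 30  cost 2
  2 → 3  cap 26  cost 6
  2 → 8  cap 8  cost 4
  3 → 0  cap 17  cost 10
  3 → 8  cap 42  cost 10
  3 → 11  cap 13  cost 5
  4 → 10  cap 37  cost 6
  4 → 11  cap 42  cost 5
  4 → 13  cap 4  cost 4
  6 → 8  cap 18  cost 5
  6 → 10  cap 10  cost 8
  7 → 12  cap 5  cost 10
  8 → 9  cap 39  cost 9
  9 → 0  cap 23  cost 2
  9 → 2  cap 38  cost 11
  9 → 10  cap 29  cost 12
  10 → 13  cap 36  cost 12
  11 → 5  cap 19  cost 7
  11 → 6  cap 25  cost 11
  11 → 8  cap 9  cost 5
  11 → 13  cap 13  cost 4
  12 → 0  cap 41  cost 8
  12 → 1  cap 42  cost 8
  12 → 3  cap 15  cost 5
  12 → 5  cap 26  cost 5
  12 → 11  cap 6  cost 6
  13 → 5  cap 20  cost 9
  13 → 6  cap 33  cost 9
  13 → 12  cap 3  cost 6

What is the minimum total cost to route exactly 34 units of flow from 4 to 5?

Minimum cost for 34 units: 478

shortest-cost path #1: 4→11→5 push 19 @ unit cost 12 (adds 228)
shortest-cost path #2: 4→13→5 push 4 @ unit cost 13 (adds 52)
shortest-cost path #3: 4→11→13→5 push 11 @ unit cost 18 (adds 198)
total cost = 478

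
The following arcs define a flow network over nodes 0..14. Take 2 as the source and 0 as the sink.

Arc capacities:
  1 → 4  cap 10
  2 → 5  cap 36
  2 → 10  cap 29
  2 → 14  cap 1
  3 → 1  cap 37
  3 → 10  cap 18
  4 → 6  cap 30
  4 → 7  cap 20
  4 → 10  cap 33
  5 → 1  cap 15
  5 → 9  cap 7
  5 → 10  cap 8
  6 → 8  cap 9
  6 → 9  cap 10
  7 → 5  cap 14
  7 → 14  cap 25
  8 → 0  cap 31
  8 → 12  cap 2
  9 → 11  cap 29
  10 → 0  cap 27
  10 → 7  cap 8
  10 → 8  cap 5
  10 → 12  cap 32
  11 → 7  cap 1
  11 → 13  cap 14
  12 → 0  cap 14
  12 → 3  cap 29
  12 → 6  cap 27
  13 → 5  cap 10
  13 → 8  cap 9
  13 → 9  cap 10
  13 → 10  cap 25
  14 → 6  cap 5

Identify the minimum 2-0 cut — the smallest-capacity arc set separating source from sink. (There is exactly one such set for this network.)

Min-cut arcs: {(1,4), (2,10), (2,14), (5,9), (5,10)} (total capacity 55)

augment #1: 2→10→0 push 27
augment #2: 2→10→8→0 push 2
augment #3: 2→5→10→8→0 push 3
augment #4: 2→5→10→12→0 push 5
augment #5: 2→14→6→8→0 push 1
augment #6: 2→5→1→4→6→8→0 push 8
augment #7: 2→5→1→4→10→12→0 push 2
augment #8: 2→5→9→11→13→8→0 push 7
max flow = 55; residual-reachable set from 2 gives S-side
cut edges (S→T): {(1,4), (2,10), (2,14), (5,9), (5,10)} total cap 55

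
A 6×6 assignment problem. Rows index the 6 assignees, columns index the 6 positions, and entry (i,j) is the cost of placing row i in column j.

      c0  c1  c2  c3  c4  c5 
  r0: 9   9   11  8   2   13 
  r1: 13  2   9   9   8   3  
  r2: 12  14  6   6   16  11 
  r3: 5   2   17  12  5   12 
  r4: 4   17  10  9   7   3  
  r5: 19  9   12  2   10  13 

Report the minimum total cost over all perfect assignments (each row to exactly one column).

optimal assignment: row0→col4 (cost 2), row1→col5 (cost 3), row2→col2 (cost 6), row3→col1 (cost 2), row4→col0 (cost 4), row5→col3 (cost 2)
total = 2 + 3 + 6 + 2 + 4 + 2 = 19

Minimum assignment cost: 19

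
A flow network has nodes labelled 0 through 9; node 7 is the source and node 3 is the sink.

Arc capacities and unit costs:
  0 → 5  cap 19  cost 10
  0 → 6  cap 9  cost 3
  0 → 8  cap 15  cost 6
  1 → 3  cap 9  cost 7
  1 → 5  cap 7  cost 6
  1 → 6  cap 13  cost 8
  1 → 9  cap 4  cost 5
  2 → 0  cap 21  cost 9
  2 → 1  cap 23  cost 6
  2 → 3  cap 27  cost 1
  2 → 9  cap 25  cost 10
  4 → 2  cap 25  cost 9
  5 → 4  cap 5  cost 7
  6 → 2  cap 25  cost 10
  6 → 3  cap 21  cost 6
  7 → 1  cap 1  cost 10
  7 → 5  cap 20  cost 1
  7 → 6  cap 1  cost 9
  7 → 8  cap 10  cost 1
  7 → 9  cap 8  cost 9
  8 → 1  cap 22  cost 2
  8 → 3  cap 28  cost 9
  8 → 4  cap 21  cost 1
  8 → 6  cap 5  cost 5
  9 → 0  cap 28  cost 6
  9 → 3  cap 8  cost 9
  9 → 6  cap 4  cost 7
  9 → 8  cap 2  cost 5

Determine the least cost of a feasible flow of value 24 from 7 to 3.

shortest-cost path #1: 7→8→3 push 10 @ unit cost 10 (adds 100)
shortest-cost path #2: 7→6→3 push 1 @ unit cost 15 (adds 15)
shortest-cost path #3: 7→1→3 push 1 @ unit cost 17 (adds 17)
shortest-cost path #4: 7→9→3 push 8 @ unit cost 18 (adds 144)
shortest-cost path #5: 7→5→4→2→3 push 4 @ unit cost 18 (adds 72)
total cost = 348

Minimum cost for 24 units: 348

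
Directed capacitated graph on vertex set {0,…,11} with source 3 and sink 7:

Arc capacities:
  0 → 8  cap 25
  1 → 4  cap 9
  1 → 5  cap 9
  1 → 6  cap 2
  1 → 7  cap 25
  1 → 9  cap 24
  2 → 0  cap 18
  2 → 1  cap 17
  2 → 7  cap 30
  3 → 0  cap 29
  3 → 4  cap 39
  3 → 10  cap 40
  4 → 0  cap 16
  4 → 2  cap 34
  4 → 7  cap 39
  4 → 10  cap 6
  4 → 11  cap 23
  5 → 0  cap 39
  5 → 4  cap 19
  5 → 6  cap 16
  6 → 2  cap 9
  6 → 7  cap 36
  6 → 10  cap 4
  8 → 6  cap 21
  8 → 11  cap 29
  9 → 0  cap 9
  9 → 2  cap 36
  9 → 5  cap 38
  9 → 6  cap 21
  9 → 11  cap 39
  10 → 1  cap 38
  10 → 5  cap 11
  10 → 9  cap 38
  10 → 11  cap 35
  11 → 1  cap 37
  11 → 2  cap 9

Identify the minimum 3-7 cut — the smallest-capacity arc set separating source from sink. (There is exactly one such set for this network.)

augment #1: 3→4→7 push 39
augment #2: 3→10→1→7 push 25
augment #3: 3→0→8→6→7 push 21
augment #4: 3→10→1→6→7 push 2
augment #5: 3→10→5→6→7 push 11
augment #6: 3→10→9→2→7 push 2
augment #7: 3→0→8→11→2→7 push 4
max flow = 104; residual-reachable set from 3 gives S-side
cut edges (S→T): {(0,8), (3,4), (3,10)} total cap 104

Min-cut arcs: {(0,8), (3,4), (3,10)} (total capacity 104)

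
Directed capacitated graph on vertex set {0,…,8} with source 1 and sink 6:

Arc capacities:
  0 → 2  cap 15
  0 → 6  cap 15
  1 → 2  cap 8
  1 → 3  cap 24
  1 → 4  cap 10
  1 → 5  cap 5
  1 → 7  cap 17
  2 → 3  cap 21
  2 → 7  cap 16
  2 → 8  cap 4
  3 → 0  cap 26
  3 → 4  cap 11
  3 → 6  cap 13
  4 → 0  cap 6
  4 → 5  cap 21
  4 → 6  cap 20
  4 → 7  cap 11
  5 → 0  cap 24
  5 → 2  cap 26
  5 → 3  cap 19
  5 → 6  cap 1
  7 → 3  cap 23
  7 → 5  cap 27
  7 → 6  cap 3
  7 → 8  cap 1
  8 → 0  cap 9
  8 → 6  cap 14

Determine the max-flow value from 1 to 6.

Maximum flow value: 57

augment #1: 1→3→6 bottleneck 13, total now 13
augment #2: 1→4→6 bottleneck 10, total now 23
augment #3: 1→5→6 bottleneck 1, total now 24
augment #4: 1→7→6 bottleneck 3, total now 27
augment #5: 1→2→8→6 bottleneck 4, total now 31
augment #6: 1→3→0→6 bottleneck 11, total now 42
augment #7: 1→5→0→6 bottleneck 4, total now 46
augment #8: 1→7→8→6 bottleneck 1, total now 47
augment #9: 1→2→3→4→6 bottleneck 4, total now 51
augment #10: 1→7→3→4→6 bottleneck 6, total now 57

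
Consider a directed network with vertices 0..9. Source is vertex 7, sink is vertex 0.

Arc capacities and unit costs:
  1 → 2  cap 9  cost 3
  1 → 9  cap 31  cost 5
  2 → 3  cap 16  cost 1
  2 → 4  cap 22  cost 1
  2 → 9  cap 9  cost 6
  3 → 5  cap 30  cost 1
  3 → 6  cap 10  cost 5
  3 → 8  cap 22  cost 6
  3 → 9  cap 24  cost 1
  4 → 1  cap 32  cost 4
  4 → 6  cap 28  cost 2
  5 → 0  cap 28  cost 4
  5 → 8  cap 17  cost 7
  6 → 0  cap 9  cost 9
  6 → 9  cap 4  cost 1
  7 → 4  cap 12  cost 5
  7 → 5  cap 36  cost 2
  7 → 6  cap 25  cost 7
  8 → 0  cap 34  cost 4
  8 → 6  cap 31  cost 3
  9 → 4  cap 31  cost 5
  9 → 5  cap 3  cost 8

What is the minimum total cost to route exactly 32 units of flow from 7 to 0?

shortest-cost path #1: 7→5→0 push 28 @ unit cost 6 (adds 168)
shortest-cost path #2: 7→5→8→0 push 4 @ unit cost 13 (adds 52)
total cost = 220

Minimum cost for 32 units: 220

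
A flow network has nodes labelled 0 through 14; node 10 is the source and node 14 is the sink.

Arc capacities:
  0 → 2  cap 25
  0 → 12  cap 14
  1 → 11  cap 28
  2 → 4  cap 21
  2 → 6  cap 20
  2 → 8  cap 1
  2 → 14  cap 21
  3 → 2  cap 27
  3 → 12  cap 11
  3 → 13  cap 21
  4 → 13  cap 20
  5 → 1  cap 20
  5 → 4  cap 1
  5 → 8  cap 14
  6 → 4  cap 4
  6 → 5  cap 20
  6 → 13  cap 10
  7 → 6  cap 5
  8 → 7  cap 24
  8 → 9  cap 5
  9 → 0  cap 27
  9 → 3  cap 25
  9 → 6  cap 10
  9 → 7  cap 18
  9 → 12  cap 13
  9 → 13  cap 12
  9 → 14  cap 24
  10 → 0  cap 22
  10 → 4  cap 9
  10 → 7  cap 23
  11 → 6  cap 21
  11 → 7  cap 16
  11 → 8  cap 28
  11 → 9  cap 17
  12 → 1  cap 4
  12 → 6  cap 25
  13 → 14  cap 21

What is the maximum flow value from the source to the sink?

Maximum flow value: 36

augment #1: 10→0→2→14 bottleneck 21, total now 21
augment #2: 10→4→13→14 bottleneck 9, total now 30
augment #3: 10→7→6→13→14 bottleneck 5, total now 35
augment #4: 10→0→2→4→13→14 bottleneck 1, total now 36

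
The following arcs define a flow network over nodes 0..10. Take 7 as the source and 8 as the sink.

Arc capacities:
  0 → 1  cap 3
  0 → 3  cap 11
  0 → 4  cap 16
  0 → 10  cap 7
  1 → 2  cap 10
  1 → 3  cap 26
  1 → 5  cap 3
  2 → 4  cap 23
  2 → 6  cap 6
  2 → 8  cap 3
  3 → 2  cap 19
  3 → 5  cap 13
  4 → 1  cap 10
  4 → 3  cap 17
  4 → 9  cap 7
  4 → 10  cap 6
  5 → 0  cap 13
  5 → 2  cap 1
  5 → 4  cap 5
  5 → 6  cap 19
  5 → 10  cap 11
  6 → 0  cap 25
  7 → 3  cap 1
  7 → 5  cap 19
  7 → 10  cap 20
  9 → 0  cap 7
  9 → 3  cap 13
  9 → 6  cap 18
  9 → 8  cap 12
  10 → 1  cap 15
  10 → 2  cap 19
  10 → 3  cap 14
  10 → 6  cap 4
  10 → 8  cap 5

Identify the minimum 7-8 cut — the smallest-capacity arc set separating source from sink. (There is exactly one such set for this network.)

Min-cut arcs: {(2,8), (4,9), (10,8)} (total capacity 15)

augment #1: 7→10→8 push 5
augment #2: 7→3→2→8 push 1
augment #3: 7→5→2→8 push 1
augment #4: 7→10→2→8 push 1
augment #5: 7→5→4→9→8 push 5
augment #6: 7→5→0→4→9→8 push 2
max flow = 15; residual-reachable set from 7 gives S-side
cut edges (S→T): {(2,8), (4,9), (10,8)} total cap 15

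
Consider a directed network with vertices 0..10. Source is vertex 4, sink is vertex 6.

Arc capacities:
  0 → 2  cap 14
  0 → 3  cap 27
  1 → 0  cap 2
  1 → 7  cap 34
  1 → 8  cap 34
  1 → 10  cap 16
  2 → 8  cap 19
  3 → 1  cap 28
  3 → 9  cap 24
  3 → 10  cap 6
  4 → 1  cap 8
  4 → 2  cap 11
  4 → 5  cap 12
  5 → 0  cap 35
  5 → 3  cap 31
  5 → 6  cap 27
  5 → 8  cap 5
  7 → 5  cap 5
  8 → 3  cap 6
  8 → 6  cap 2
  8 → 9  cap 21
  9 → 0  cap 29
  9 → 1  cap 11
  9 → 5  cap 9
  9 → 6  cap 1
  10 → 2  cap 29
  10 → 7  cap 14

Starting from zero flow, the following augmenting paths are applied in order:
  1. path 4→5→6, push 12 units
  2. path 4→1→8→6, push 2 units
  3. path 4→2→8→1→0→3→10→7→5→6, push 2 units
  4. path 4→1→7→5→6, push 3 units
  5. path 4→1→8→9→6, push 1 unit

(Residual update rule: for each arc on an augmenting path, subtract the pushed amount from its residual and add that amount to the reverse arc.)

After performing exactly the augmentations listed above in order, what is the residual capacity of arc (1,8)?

after path 1 (4→5→6, push 12): res(1,8)=34
after path 2 (4→1→8→6, push 2): res(1,8)=32
after path 3 (4→2→8→1→0→3→10→7→5→6, push 2): res(1,8)=34
after path 4 (4→1→7→5→6, push 3): res(1,8)=34
after path 5 (4→1→8→9→6, push 1): res(1,8)=33

Residual capacity of (1,8): 33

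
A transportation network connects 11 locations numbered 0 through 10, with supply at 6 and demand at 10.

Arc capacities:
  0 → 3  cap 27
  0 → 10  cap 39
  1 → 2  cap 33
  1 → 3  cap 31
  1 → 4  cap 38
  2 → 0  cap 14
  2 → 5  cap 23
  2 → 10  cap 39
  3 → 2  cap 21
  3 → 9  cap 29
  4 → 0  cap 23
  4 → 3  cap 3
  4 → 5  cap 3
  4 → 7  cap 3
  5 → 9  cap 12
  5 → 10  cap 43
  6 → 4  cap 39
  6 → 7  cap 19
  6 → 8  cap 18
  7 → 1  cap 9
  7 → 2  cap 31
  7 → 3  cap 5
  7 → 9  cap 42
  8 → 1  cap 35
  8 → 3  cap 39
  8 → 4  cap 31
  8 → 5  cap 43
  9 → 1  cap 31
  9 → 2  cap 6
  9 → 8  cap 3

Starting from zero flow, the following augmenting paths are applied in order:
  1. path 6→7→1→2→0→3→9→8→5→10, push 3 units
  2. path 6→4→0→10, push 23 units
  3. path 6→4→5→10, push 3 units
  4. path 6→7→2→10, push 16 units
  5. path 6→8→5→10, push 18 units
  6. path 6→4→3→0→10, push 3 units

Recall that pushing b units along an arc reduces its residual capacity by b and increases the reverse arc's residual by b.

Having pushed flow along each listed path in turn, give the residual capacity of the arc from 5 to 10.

Residual capacity of (5,10): 19

after path 1 (6→7→1→2→0→3→9→8→5→10, push 3): res(5,10)=40
after path 2 (6→4→0→10, push 23): res(5,10)=40
after path 3 (6→4→5→10, push 3): res(5,10)=37
after path 4 (6→7→2→10, push 16): res(5,10)=37
after path 5 (6→8→5→10, push 18): res(5,10)=19
after path 6 (6→4→3→0→10, push 3): res(5,10)=19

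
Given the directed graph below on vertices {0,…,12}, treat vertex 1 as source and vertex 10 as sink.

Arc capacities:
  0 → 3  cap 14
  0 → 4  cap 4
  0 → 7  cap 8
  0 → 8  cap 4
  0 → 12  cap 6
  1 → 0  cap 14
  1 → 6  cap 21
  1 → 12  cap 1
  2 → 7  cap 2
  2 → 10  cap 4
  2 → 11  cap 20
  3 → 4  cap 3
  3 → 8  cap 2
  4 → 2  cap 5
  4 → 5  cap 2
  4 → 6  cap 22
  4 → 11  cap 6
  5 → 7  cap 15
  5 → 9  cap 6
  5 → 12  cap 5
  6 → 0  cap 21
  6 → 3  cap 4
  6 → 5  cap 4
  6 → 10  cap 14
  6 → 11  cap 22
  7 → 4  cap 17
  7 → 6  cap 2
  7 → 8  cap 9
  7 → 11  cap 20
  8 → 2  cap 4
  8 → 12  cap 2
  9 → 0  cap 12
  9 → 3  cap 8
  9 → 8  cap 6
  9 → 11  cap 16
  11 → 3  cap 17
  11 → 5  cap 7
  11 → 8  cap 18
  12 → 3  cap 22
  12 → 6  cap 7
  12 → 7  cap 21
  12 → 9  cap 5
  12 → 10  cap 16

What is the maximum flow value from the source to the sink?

Maximum flow value: 32

augment #1: 1→6→10 bottleneck 14, total now 14
augment #2: 1→12→10 bottleneck 1, total now 15
augment #3: 1→0→12→10 bottleneck 6, total now 21
augment #4: 1→0→4→2→10 bottleneck 4, total now 25
augment #5: 1→0→8→12→10 bottleneck 2, total now 27
augment #6: 1→6→5→12→10 bottleneck 4, total now 31
augment #7: 1→6→11→5→12→10 bottleneck 1, total now 32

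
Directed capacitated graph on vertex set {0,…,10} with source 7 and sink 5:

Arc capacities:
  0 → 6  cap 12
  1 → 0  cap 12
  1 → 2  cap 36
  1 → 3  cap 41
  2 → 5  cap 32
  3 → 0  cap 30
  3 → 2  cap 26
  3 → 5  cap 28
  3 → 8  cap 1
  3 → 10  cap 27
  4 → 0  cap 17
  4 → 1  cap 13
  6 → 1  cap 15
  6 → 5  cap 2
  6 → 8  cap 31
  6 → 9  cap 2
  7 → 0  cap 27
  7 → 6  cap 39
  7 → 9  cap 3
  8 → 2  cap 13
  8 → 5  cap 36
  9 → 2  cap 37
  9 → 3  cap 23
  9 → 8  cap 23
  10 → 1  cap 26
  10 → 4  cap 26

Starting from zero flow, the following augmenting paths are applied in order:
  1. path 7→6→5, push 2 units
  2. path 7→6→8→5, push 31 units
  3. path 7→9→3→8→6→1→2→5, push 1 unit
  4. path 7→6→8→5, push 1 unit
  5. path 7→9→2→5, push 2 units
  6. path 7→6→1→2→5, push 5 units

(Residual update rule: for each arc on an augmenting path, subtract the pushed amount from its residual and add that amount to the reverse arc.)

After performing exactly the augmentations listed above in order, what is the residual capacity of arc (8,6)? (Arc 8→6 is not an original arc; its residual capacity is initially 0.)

after path 1 (7→6→5, push 2): res(8,6)=0
after path 2 (7→6→8→5, push 31): res(8,6)=31
after path 3 (7→9→3→8→6→1→2→5, push 1): res(8,6)=30
after path 4 (7→6→8→5, push 1): res(8,6)=31
after path 5 (7→9→2→5, push 2): res(8,6)=31
after path 6 (7→6→1→2→5, push 5): res(8,6)=31

Residual capacity of (8,6): 31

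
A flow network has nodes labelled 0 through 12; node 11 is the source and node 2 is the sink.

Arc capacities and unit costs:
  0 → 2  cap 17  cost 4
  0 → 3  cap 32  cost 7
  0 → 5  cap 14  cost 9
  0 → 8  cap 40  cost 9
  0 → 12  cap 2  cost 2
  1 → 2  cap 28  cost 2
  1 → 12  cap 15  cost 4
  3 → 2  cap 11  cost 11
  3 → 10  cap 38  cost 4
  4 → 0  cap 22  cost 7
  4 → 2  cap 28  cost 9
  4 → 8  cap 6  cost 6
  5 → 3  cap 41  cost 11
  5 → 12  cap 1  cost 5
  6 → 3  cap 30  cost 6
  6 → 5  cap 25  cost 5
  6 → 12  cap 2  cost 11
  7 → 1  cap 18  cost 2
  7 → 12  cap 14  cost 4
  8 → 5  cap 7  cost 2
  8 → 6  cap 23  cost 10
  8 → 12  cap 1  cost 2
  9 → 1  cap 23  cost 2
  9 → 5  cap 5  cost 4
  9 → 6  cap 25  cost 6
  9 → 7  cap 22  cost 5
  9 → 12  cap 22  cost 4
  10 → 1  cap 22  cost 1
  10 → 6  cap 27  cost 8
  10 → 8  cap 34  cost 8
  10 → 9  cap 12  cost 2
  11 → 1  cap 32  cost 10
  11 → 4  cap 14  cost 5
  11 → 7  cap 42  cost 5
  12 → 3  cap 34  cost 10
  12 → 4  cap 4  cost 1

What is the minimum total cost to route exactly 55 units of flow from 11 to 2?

shortest-cost path #1: 11→7→1→2 push 18 @ unit cost 9 (adds 162)
shortest-cost path #2: 11→1→2 push 10 @ unit cost 12 (adds 120)
shortest-cost path #3: 11→4→2 push 14 @ unit cost 14 (adds 196)
shortest-cost path #4: 11→7→12→4→2 push 4 @ unit cost 19 (adds 76)
shortest-cost path #5: 11→7→12→3→2 push 9 @ unit cost 30 (adds 270)
total cost = 824

Minimum cost for 55 units: 824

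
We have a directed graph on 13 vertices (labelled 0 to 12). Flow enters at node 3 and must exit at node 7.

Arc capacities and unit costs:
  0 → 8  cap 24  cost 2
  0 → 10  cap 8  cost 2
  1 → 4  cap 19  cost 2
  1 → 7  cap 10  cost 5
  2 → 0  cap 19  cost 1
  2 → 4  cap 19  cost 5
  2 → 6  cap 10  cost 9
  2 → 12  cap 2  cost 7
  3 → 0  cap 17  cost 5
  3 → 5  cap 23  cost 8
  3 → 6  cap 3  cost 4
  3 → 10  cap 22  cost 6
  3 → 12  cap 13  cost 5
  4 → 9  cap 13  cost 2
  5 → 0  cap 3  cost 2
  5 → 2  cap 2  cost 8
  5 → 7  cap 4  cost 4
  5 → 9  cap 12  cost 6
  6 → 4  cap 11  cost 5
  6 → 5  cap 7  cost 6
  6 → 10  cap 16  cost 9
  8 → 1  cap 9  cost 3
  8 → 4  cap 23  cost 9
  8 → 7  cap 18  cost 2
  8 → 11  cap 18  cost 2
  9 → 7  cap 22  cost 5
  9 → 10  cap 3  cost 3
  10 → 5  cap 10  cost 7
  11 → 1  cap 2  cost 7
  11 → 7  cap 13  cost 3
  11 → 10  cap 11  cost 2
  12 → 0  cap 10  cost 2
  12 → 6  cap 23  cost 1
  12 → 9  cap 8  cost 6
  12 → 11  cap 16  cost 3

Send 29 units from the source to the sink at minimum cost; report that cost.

shortest-cost path #1: 3→0→8→7 push 17 @ unit cost 9 (adds 153)
shortest-cost path #2: 3→12→0→8→7 push 1 @ unit cost 11 (adds 11)
shortest-cost path #3: 3→12→11→7 push 11 @ unit cost 11 (adds 121)
total cost = 285

Minimum cost for 29 units: 285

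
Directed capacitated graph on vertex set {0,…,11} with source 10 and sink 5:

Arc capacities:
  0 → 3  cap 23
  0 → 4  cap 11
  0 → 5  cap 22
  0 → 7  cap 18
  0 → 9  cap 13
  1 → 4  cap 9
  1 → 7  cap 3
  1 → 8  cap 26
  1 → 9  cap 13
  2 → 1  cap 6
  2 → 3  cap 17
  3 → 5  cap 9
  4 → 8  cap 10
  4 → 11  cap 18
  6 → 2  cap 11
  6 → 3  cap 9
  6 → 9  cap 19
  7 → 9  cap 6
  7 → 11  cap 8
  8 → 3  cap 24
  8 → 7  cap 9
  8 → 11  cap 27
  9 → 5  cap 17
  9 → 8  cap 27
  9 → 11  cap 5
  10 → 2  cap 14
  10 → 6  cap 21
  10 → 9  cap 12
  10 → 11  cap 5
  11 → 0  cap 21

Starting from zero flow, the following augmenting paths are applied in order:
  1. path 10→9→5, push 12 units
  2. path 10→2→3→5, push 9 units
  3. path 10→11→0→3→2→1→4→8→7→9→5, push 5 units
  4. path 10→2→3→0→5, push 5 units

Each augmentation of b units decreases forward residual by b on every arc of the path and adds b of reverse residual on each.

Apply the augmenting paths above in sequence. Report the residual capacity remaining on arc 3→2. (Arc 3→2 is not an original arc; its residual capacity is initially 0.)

Residual capacity of (3,2): 9

after path 1 (10→9→5, push 12): res(3,2)=0
after path 2 (10→2→3→5, push 9): res(3,2)=9
after path 3 (10→11→0→3→2→1→4→8→7→9→5, push 5): res(3,2)=4
after path 4 (10→2→3→0→5, push 5): res(3,2)=9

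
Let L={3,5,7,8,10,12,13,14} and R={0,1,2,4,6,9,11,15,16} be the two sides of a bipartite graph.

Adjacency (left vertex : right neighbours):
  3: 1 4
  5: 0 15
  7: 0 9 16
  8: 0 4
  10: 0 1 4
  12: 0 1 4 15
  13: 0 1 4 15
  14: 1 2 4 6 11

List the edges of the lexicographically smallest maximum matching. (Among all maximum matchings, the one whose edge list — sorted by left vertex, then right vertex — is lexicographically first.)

Lex-smallest maximum matching: {(3,1), (5,0), (7,9), (8,4), (12,15), (14,2)}

|M| = 6 (so the lex-smallest maximum matching has 6 edges)
process left vertices in ascending order; for each, take the smallest-labelled available neighbour that still permits 6 edges overall, or leave it unmatched if none does
lex-smallest matching: {3-1, 5-0, 7-9, 8-4, 12-15, 14-2}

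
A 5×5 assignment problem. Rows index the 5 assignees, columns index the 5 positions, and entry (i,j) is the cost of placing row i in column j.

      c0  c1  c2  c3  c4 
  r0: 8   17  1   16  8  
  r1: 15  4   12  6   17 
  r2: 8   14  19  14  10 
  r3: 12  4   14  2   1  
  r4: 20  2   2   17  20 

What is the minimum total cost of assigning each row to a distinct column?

Minimum assignment cost: 18

optimal assignment: row0→col2 (cost 1), row1→col3 (cost 6), row2→col0 (cost 8), row3→col4 (cost 1), row4→col1 (cost 2)
total = 1 + 6 + 8 + 1 + 2 = 18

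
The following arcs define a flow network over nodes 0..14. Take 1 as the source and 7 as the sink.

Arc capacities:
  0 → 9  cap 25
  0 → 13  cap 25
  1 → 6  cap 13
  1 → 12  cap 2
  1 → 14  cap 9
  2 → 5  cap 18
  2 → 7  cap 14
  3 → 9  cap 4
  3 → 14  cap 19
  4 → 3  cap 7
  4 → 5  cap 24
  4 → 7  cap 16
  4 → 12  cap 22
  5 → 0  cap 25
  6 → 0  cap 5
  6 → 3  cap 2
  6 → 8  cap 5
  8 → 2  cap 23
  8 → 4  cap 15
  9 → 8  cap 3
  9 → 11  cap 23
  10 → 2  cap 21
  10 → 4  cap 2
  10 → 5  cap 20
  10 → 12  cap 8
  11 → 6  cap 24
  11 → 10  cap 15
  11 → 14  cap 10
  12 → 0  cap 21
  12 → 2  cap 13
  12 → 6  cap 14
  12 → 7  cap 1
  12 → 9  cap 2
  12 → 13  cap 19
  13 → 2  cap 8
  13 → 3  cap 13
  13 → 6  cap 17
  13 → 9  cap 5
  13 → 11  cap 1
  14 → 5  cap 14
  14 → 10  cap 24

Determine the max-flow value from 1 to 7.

Maximum flow value: 23

augment #1: 1→12→7 bottleneck 1, total now 1
augment #2: 1→12→2→7 bottleneck 1, total now 2
augment #3: 1→6→8→2→7 bottleneck 5, total now 7
augment #4: 1→14→10→2→7 bottleneck 8, total now 15
augment #5: 1→14→10→4→7 bottleneck 1, total now 16
augment #6: 1→6→0→9→8→4→7 bottleneck 3, total now 19
augment #7: 1→6→3→14→10→4→7 bottleneck 1, total now 20
augment #8: 1→6→0→13→2→8→4→7 bottleneck 2, total now 22
augment #9: 1→6→3→14→10→2→8→4→7 bottleneck 1, total now 23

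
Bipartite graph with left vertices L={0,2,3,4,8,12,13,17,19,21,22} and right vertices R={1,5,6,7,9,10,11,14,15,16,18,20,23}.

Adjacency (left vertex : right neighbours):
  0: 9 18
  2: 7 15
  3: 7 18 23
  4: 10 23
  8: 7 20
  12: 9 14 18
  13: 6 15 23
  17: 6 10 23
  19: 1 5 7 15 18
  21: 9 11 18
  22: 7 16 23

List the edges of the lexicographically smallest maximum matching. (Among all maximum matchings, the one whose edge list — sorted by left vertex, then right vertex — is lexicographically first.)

Lex-smallest maximum matching: {(0,9), (2,7), (3,18), (4,10), (8,20), (12,14), (13,6), (17,23), (19,1), (21,11), (22,16)}

|M| = 11 (so the lex-smallest maximum matching has 11 edges)
process left vertices in ascending order; for each, take the smallest-labelled available neighbour that still permits 11 edges overall, or leave it unmatched if none does
lex-smallest matching: {0-9, 2-7, 3-18, 4-10, 8-20, 12-14, 13-6, 17-23, 19-1, 21-11, 22-16}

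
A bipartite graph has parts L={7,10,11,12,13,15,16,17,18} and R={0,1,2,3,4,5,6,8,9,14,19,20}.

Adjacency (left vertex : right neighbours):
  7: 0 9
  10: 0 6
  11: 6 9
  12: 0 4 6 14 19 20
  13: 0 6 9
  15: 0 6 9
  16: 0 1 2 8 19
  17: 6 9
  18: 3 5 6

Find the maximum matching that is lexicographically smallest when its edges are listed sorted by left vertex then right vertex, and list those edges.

|M| = 6 (so the lex-smallest maximum matching has 6 edges)
process left vertices in ascending order; for each, take the smallest-labelled available neighbour that still permits 6 edges overall, or leave it unmatched if none does
lex-smallest matching: {7-0, 10-6, 11-9, 12-4, 16-1, 18-3}

Lex-smallest maximum matching: {(7,0), (10,6), (11,9), (12,4), (16,1), (18,3)}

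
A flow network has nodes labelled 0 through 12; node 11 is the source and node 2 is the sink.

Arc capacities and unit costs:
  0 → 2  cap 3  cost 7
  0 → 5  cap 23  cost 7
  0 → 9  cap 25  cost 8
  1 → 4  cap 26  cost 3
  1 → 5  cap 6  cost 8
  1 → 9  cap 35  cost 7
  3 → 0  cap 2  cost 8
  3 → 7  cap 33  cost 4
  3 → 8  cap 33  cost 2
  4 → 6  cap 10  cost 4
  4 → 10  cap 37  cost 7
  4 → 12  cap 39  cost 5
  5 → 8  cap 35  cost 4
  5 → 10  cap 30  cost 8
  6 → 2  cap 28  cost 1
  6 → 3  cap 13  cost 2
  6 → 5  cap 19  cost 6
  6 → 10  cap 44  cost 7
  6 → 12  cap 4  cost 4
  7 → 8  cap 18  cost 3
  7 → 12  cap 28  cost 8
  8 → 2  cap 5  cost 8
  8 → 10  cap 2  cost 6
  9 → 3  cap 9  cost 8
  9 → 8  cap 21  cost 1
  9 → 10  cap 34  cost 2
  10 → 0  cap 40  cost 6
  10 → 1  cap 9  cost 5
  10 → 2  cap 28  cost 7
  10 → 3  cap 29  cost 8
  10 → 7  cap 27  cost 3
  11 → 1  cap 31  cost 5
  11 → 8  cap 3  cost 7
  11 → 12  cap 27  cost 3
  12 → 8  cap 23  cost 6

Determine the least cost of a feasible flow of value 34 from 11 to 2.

Minimum cost for 34 units: 608

shortest-cost path #1: 11→1→4→6→2 push 10 @ unit cost 13 (adds 130)
shortest-cost path #2: 11→8→2 push 3 @ unit cost 15 (adds 45)
shortest-cost path #3: 11→12→8→2 push 2 @ unit cost 17 (adds 34)
shortest-cost path #4: 11→1→9→10→2 push 19 @ unit cost 21 (adds 399)
total cost = 608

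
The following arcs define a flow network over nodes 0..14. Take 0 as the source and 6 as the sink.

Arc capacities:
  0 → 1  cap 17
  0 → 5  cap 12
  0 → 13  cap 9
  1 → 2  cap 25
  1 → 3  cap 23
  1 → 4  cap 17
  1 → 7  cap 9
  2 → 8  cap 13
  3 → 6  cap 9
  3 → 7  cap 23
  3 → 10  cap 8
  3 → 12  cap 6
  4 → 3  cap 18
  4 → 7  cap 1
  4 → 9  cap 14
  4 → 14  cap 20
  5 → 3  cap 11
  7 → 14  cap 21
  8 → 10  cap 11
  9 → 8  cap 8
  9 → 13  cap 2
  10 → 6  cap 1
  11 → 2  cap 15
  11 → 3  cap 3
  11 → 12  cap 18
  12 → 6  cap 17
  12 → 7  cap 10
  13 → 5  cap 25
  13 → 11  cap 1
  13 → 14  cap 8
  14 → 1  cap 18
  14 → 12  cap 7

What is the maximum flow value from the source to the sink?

Maximum flow value: 24

augment #1: 0→1→3→6 bottleneck 9, total now 9
augment #2: 0→1→3→10→6 bottleneck 1, total now 10
augment #3: 0→1→3→12→6 bottleneck 6, total now 16
augment #4: 0→13→11→12→6 bottleneck 1, total now 17
augment #5: 0→13→14→12→6 bottleneck 7, total now 24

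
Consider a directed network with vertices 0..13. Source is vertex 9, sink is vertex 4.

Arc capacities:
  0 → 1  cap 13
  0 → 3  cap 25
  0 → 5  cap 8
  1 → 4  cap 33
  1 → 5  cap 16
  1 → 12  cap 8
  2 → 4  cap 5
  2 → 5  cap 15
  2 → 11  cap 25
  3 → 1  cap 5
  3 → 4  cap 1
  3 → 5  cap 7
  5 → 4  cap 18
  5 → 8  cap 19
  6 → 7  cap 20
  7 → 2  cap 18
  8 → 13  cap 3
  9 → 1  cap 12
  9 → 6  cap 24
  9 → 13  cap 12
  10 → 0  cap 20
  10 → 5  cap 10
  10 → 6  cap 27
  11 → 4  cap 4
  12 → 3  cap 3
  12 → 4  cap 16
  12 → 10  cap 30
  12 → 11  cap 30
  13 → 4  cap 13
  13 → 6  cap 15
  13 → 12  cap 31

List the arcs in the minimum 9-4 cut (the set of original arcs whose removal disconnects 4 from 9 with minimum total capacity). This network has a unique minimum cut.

augment #1: 9→1→4 push 12
augment #2: 9→13→4 push 12
augment #3: 9→6→7→2→4 push 5
augment #4: 9→6→7→2→5→4 push 13
max flow = 42; residual-reachable set from 9 gives S-side
cut edges (S→T): {(7,2), (9,1), (9,13)} total cap 42

Min-cut arcs: {(7,2), (9,1), (9,13)} (total capacity 42)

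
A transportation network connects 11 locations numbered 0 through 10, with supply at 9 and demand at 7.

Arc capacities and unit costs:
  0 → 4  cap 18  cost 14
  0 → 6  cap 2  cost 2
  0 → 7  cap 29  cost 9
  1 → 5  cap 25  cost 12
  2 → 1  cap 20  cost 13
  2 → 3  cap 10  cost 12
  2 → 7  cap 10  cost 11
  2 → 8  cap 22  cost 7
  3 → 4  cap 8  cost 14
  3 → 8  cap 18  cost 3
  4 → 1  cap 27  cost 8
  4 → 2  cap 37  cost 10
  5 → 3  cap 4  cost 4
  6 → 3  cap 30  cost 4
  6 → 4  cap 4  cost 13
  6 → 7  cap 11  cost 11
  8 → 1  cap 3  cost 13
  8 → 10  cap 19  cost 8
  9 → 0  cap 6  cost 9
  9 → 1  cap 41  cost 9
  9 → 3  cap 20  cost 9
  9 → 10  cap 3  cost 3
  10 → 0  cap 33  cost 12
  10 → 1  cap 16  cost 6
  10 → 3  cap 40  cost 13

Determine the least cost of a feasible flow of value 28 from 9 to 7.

Minimum cost for 28 units: 962

shortest-cost path #1: 9→0→7 push 6 @ unit cost 18 (adds 108)
shortest-cost path #2: 9→10→0→7 push 3 @ unit cost 24 (adds 72)
shortest-cost path #3: 9→3→8→10→0→7 push 18 @ unit cost 41 (adds 738)
shortest-cost path #4: 9→3→4→2→7 push 1 @ unit cost 44 (adds 44)
total cost = 962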